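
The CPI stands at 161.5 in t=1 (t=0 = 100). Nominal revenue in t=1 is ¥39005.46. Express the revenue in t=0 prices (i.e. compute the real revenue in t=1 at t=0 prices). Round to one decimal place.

Real = Nominal ÷ (Index/100) = 39005.46 ÷ (161.5/100)
     = 39005.46 ÷ 1.615 = 24151.9876

24152.0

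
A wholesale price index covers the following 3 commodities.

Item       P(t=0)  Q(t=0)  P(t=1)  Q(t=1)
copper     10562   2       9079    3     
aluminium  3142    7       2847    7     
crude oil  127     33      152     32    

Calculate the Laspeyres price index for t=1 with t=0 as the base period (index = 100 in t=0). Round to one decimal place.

91.1

Laspeyres price index uses base-period quantities as weights.
ΣP(t=1)·Q(t=0) = 9079×2 + 2847×7 + 152×33 = 18158 + 19929 + 5016 = 43103
ΣP(t=0)·Q(t=0) = 10562×2 + 3142×7 + 127×33 = 21124 + 21994 + 4191 = 47309
Index = 43103 / 47309 × 100 = 91.1095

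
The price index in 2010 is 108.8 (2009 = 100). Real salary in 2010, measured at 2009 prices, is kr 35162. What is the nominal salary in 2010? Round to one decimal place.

38256.3

Nominal = Real × (Index/100) = 35162 × (108.8/100)
        = 35162 × 1.088 = 38256.2560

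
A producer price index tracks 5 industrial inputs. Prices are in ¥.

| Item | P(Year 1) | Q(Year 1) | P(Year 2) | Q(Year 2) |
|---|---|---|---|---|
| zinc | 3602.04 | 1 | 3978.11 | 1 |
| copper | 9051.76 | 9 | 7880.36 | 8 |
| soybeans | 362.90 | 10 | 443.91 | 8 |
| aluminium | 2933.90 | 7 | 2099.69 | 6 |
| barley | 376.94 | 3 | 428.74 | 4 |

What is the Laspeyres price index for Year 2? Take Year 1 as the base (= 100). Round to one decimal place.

Laspeyres price index uses base-period quantities as weights.
ΣP(Year 2)·Q(Year 1) = 3978.11×1 + 7880.36×9 + 443.91×10 + 2099.69×7 + 428.74×3 = 3978.11 + 70923.24 + 4439.1 + 14697.83 + 1286.22 = 95324.5
ΣP(Year 1)·Q(Year 1) = 3602.04×1 + 9051.76×9 + 362.90×10 + 2933.90×7 + 376.94×3 = 3602.04 + 81465.84 + 3629 + 20537.3 + 1130.82 = 110365
Index = 95324.5 / 110365 × 100 = 86.3720

86.4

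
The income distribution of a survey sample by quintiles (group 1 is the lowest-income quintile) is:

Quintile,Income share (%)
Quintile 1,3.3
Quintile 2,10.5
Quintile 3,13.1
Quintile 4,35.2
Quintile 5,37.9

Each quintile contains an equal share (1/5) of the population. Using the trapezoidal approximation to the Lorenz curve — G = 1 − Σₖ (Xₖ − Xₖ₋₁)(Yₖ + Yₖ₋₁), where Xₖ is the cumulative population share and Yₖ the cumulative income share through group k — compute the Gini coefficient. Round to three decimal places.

0.376

Cumulative income shares Yₖ: 0.0330, 0.1380, 0.2690, 0.6210, 1.0000
Σ (Xₖ−Xₖ₋₁)(Yₖ+Yₖ₋₁) = (1/5)(0.0330+0.0000) + (1/5)(0.1380+0.0330) + (1/5)(0.2690+0.1380) + (1/5)(0.6210+0.2690) + (1/5)(1.0000+0.6210)
  = 0.0066 + 0.0342 + 0.0814 + 0.1780 + 0.3242 = 0.6244
G = 1 − 0.6244 = 0.3756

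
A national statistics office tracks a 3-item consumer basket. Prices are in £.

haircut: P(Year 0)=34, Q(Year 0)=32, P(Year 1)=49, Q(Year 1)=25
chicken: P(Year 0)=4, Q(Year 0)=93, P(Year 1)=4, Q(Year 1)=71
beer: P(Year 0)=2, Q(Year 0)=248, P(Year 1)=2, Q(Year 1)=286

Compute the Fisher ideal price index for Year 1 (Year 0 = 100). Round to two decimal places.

Laspeyres component (base-period weights):
ΣP(Year 1)Q(Year 0) = 49×32 + 4×93 + 2×248 = 1568 + 372 + 496 = 2436
ΣP(Year 0)Q(Year 0) = 34×32 + 4×93 + 2×248 = 1088 + 372 + 496 = 1956
L = 2436 / 1956 × 100 = 124.5399
Paasche component (current-period weights):
ΣP(Year 1)Q(Year 1) = 49×25 + 4×71 + 2×286 = 1225 + 284 + 572 = 2081
ΣP(Year 0)Q(Year 1) = 34×25 + 4×71 + 2×286 = 850 + 284 + 572 = 1706
P = 2081 / 1706 × 100 = 121.9812
Fisher = √(L × P) = √(124.5399 × 121.9812) = 123.2539

123.25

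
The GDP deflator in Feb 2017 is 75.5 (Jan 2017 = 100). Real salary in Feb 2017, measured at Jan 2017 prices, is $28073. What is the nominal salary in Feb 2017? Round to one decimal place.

Nominal = Real × (Index/100) = 28073 × (75.5/100)
        = 28073 × 0.755 = 21195.1150

21195.1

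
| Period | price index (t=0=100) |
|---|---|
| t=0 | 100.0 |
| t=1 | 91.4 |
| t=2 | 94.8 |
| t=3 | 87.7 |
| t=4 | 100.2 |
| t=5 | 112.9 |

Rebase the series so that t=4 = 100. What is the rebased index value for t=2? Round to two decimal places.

94.61

Rebased(t=2) = 94.8 / 100.2 × 100 = 94.6108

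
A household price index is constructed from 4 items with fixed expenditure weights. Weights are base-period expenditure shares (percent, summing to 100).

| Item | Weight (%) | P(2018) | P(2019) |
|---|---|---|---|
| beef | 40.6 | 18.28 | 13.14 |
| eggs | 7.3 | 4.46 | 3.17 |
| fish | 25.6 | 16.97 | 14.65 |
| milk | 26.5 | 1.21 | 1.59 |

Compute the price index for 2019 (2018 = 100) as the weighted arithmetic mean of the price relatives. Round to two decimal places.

beef: 40.6 × (13.14/18.28) = 40.6 × 0.718818 = 29.1840
eggs: 7.3 × (3.17/4.46) = 7.3 × 0.710762 = 5.1886
fish: 25.6 × (14.65/16.97) = 25.6 × 0.863288 = 22.1002
milk: 26.5 × (1.59/1.21) = 26.5 × 1.314050 = 34.8223
Index = Σ wᵢ·(p₁ᵢ/p₀ᵢ) = 29.1840 + 5.1886 + 22.1002 + 34.8223 = 91.2951

91.30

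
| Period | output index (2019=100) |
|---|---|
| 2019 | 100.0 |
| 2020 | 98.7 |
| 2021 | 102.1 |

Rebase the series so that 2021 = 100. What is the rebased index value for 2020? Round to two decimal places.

Rebased(2020) = 98.7 / 102.1 × 100 = 96.6699

96.67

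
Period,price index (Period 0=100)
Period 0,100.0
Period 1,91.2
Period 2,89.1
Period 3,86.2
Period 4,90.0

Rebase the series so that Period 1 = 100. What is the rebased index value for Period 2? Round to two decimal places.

Rebased(Period 2) = 89.1 / 91.2 × 100 = 97.6974

97.70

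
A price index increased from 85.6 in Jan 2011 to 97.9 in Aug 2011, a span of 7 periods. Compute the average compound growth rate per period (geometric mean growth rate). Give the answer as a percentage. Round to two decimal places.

1.94%

Growth factor = (97.9/85.6)^(1/7) = (1.143692)^(1/7) = 1.019365
Growth rate = 1.019365 − 1 = 0.019365 = 1.9365%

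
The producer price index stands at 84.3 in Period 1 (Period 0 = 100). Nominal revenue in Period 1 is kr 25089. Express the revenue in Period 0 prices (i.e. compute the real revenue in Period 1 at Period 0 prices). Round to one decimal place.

29761.6

Real = Nominal ÷ (Index/100) = 25089 ÷ (84.3/100)
     = 25089 ÷ 0.843 = 29761.5658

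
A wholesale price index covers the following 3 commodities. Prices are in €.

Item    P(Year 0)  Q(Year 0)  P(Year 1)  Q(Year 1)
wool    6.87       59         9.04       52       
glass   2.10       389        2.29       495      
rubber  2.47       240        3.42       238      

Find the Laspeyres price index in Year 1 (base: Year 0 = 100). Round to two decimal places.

Laspeyres price index uses base-period quantities as weights.
ΣP(Year 1)·Q(Year 0) = 9.04×59 + 2.29×389 + 3.42×240 = 533.36 + 890.81 + 820.8 = 2244.97
ΣP(Year 0)·Q(Year 0) = 6.87×59 + 2.10×389 + 2.47×240 = 405.33 + 816.9 + 592.8 = 1815.03
Index = 2244.97 / 1815.03 × 100 = 123.6878

123.69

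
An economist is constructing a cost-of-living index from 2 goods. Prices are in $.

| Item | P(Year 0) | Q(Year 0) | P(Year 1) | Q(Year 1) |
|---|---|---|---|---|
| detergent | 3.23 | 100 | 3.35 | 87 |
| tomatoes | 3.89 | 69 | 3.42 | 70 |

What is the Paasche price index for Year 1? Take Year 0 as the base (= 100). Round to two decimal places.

95.94

Paasche price index uses current-period quantities as weights.
ΣP(Year 1)·Q(Year 1) = 3.35×87 + 3.42×70 = 291.45 + 239.4 = 530.85
ΣP(Year 0)·Q(Year 1) = 3.23×87 + 3.89×70 = 281.01 + 272.3 = 553.31
Index = 530.85 / 553.31 × 100 = 95.9408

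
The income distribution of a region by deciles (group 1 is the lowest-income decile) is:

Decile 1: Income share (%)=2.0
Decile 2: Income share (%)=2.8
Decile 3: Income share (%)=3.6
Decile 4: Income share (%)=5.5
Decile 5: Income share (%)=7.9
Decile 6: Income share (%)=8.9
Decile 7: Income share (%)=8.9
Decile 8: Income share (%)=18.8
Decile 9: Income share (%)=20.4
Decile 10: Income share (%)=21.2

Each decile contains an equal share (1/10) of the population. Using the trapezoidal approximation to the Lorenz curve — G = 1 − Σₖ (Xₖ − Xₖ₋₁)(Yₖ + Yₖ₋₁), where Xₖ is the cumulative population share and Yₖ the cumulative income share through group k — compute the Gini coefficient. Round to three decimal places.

Cumulative income shares Yₖ: 0.0200, 0.0480, 0.0840, 0.1390, 0.2180, 0.3070, 0.3960, 0.5840, 0.7880, 1.0000
Σ (Xₖ−Xₖ₋₁)(Yₖ+Yₖ₋₁) = (1/10)(0.0200+0.0000) + (1/10)(0.0480+0.0200) + (1/10)(0.0840+0.0480) + (1/10)(0.1390+0.0840) + (1/10)(0.2180+0.1390) + (1/10)(0.3070+0.2180) + (1/10)(0.3960+0.3070) + (1/10)(0.5840+0.3960) + (1/10)(0.7880+0.5840) + (1/10)(1.0000+0.7880)
  = 0.0020 + 0.0068 + 0.0132 + 0.0223 + 0.0357 + 0.0525 + 0.0703 + 0.0980 + 0.1372 + 0.1788 = 0.6168
G = 1 − 0.6168 = 0.3832

0.383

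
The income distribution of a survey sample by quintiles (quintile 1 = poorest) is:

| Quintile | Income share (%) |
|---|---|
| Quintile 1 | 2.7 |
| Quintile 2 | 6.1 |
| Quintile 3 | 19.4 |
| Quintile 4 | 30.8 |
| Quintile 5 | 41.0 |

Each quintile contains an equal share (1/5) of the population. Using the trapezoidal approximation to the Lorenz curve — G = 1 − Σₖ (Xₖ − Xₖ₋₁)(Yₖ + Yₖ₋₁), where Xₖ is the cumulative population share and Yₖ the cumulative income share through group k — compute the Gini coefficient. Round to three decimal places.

Cumulative income shares Yₖ: 0.0270, 0.0880, 0.2820, 0.5900, 1.0000
Σ (Xₖ−Xₖ₋₁)(Yₖ+Yₖ₋₁) = (1/5)(0.0270+0.0000) + (1/5)(0.0880+0.0270) + (1/5)(0.2820+0.0880) + (1/5)(0.5900+0.2820) + (1/5)(1.0000+0.5900)
  = 0.0054 + 0.0230 + 0.0740 + 0.1744 + 0.3180 = 0.5948
G = 1 − 0.5948 = 0.4052

0.405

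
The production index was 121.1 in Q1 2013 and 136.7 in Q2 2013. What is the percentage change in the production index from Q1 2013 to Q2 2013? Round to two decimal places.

Change = (136.7 − 121.1) / 121.1 × 100
       = 15.6 / 121.1 × 100 = 12.8819%

12.88%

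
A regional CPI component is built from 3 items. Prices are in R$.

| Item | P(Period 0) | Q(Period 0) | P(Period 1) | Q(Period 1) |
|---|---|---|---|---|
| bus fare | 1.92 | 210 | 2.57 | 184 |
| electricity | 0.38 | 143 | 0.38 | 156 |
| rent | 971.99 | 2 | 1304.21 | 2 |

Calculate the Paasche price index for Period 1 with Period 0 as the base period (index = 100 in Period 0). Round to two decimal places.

Paasche price index uses current-period quantities as weights.
ΣP(Period 1)·Q(Period 1) = 2.57×184 + 0.38×156 + 1304.21×2 = 472.88 + 59.28 + 2608.42 = 3140.58
ΣP(Period 0)·Q(Period 1) = 1.92×184 + 0.38×156 + 971.99×2 = 353.28 + 59.28 + 1943.98 = 2356.54
Index = 3140.58 / 2356.54 × 100 = 133.2708

133.27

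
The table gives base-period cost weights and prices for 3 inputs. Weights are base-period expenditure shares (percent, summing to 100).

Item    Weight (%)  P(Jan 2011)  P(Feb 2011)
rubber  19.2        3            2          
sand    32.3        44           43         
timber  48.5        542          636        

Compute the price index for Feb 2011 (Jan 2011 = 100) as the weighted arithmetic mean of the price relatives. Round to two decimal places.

rubber: 19.2 × (2/3) = 19.2 × 0.666667 = 12.8000
sand: 32.3 × (43/44) = 32.3 × 0.977273 = 31.5659
timber: 48.5 × (636/542) = 48.5 × 1.173432 = 56.9114
Index = Σ wᵢ·(p₁ᵢ/p₀ᵢ) = 12.8000 + 31.5659 + 56.9114 = 101.2773

101.28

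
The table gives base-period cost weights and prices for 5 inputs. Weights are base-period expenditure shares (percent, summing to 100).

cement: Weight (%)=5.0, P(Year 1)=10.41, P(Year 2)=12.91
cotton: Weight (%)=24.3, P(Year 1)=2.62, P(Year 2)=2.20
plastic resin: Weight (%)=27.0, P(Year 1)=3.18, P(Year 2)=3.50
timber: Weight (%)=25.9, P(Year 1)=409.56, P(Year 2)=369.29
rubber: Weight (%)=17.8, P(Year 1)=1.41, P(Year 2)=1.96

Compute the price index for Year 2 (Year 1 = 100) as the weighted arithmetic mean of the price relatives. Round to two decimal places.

104.42

cement: 5.0 × (12.91/10.41) = 5.0 × 1.240154 = 6.2008
cotton: 24.3 × (2.20/2.62) = 24.3 × 0.839695 = 20.4046
plastic resin: 27.0 × (3.50/3.18) = 27.0 × 1.100629 = 29.7170
timber: 25.9 × (369.29/409.56) = 25.9 × 0.901675 = 23.3534
rubber: 17.8 × (1.96/1.41) = 17.8 × 1.390071 = 24.7433
Index = Σ wᵢ·(p₁ᵢ/p₀ᵢ) = 6.2008 + 20.4046 + 29.7170 + 23.3534 + 24.7433 = 104.4190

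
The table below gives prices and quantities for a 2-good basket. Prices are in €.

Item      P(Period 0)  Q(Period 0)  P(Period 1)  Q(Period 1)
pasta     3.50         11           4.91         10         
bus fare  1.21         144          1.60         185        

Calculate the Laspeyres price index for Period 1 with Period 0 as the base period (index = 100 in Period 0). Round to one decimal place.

133.7

Laspeyres price index uses base-period quantities as weights.
ΣP(Period 1)·Q(Period 0) = 4.91×11 + 1.60×144 = 54.01 + 230.4 = 284.41
ΣP(Period 0)·Q(Period 0) = 3.50×11 + 1.21×144 = 38.5 + 174.24 = 212.74
Index = 284.41 / 212.74 × 100 = 133.6890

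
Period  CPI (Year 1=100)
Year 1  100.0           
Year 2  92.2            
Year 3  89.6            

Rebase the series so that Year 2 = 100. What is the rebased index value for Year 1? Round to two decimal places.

Rebased(Year 1) = 100.0 / 92.2 × 100 = 108.4599

108.46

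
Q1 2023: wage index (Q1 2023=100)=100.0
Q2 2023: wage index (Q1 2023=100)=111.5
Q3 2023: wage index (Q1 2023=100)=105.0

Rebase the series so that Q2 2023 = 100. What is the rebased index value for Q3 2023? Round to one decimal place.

94.2

Rebased(Q3 2023) = 105.0 / 111.5 × 100 = 94.1704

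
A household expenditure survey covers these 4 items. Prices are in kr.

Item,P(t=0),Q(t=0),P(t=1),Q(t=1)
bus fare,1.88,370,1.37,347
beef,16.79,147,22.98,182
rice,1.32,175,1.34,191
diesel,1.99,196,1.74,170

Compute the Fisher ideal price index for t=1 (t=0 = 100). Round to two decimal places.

119.51

Laspeyres component (base-period weights):
ΣP(t=1)Q(t=0) = 1.37×370 + 22.98×147 + 1.34×175 + 1.74×196 = 506.9 + 3378.06 + 234.5 + 341.04 = 4460.5
ΣP(t=0)Q(t=0) = 1.88×370 + 16.79×147 + 1.32×175 + 1.99×196 = 695.6 + 2468.13 + 231 + 390.04 = 3784.77
L = 4460.5 / 3784.77 × 100 = 117.8539
Paasche component (current-period weights):
ΣP(t=1)Q(t=1) = 1.37×347 + 22.98×182 + 1.34×191 + 1.74×170 = 475.39 + 4182.36 + 255.94 + 295.8 = 5209.49
ΣP(t=0)Q(t=1) = 1.88×347 + 16.79×182 + 1.32×191 + 1.99×170 = 652.36 + 3055.78 + 252.12 + 338.3 = 4298.56
P = 5209.49 / 4298.56 × 100 = 121.1915
Fisher = √(L × P) = √(117.8539 × 121.1915) = 119.5111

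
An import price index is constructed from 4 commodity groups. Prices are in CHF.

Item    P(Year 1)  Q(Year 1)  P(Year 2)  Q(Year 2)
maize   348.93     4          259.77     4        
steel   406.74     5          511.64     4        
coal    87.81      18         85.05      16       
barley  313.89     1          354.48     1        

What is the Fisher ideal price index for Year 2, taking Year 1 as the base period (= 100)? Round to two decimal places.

102.11

Laspeyres component (base-period weights):
ΣP(Year 2)Q(Year 1) = 259.77×4 + 511.64×5 + 85.05×18 + 354.48×1 = 1039.08 + 2558.2 + 1530.9 + 354.48 = 5482.66
ΣP(Year 1)Q(Year 1) = 348.93×4 + 406.74×5 + 87.81×18 + 313.89×1 = 1395.72 + 2033.7 + 1580.58 + 313.89 = 5323.89
L = 5482.66 / 5323.89 × 100 = 102.9822
Paasche component (current-period weights):
ΣP(Year 2)Q(Year 2) = 259.77×4 + 511.64×4 + 85.05×16 + 354.48×1 = 1039.08 + 2046.56 + 1360.8 + 354.48 = 4800.92
ΣP(Year 1)Q(Year 2) = 348.93×4 + 406.74×4 + 87.81×16 + 313.89×1 = 1395.72 + 1626.96 + 1404.96 + 313.89 = 4741.53
P = 4800.92 / 4741.53 × 100 = 101.2525
Fisher = √(L × P) = √(102.9822 × 101.2525) = 102.1137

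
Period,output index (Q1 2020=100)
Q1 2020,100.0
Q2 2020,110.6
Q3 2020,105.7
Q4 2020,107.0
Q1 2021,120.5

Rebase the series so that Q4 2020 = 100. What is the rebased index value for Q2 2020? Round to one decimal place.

103.4

Rebased(Q2 2020) = 110.6 / 107.0 × 100 = 103.3645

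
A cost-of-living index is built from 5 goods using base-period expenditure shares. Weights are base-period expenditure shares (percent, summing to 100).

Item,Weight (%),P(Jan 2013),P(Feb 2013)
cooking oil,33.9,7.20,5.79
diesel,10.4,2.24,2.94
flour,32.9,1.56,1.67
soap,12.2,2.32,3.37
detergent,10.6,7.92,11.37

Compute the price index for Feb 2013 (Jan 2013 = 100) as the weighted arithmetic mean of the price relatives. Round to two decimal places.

109.07

cooking oil: 33.9 × (5.79/7.20) = 33.9 × 0.804167 = 27.2613
diesel: 10.4 × (2.94/2.24) = 10.4 × 1.312500 = 13.6500
flour: 32.9 × (1.67/1.56) = 32.9 × 1.070513 = 35.2199
soap: 12.2 × (3.37/2.32) = 12.2 × 1.452586 = 17.7216
detergent: 10.6 × (11.37/7.92) = 10.6 × 1.435606 = 15.2174
Index = Σ wᵢ·(p₁ᵢ/p₀ᵢ) = 27.2613 + 13.6500 + 35.2199 + 17.7216 + 15.2174 = 109.0701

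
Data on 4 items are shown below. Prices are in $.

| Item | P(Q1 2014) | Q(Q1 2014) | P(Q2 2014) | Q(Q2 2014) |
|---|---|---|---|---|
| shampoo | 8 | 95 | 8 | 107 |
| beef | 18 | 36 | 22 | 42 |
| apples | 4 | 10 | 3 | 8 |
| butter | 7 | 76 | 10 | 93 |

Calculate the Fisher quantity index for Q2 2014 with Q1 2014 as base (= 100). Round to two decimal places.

116.32

Laspeyres component (base-period weights):
ΣP(Q1 2014)Q(Q2 2014) = 8×107 + 18×42 + 4×8 + 7×93 = 856 + 756 + 32 + 651 = 2295
ΣP(Q1 2014)Q(Q1 2014) = 8×95 + 18×36 + 4×10 + 7×76 = 760 + 648 + 40 + 532 = 1980
L = 2295 / 1980 × 100 = 115.9091
Paasche component (current-period weights):
ΣP(Q2 2014)Q(Q2 2014) = 8×107 + 22×42 + 3×8 + 10×93 = 856 + 924 + 24 + 930 = 2734
ΣP(Q2 2014)Q(Q1 2014) = 8×95 + 22×36 + 3×10 + 10×76 = 760 + 792 + 30 + 760 = 2342
P = 2734 / 2342 × 100 = 116.7378
Fisher = √(L × P) = √(115.9091 × 116.7378) = 116.3227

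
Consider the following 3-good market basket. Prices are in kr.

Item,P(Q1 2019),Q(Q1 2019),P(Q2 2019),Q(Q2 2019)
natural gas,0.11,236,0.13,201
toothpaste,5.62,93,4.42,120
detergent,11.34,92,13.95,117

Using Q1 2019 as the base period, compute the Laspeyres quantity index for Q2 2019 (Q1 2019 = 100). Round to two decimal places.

127.10

Laspeyres quantity index uses base-period prices as weights.
ΣP(Q1 2019)·Q(Q2 2019) = 0.11×201 + 5.62×120 + 11.34×117 = 22.11 + 674.4 + 1326.78 = 2023.29
ΣP(Q1 2019)·Q(Q1 2019) = 0.11×236 + 5.62×93 + 11.34×92 = 25.96 + 522.66 + 1043.28 = 1591.9
Index = 2023.29 / 1591.9 × 100 = 127.0991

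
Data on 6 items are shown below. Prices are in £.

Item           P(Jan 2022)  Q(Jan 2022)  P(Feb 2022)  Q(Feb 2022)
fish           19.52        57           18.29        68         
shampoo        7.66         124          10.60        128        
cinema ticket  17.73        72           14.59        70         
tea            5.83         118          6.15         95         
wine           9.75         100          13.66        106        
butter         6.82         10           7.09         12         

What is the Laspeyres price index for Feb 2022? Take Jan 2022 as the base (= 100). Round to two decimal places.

109.86

Laspeyres price index uses base-period quantities as weights.
ΣP(Feb 2022)·Q(Jan 2022) = 18.29×57 + 10.60×124 + 14.59×72 + 6.15×118 + 13.66×100 + 7.09×10 = 1042.53 + 1314.4 + 1050.48 + 725.7 + 1366 + 70.9 = 5570.01
ΣP(Jan 2022)·Q(Jan 2022) = 19.52×57 + 7.66×124 + 17.73×72 + 5.83×118 + 9.75×100 + 6.82×10 = 1112.64 + 949.84 + 1276.56 + 687.94 + 975 + 68.2 = 5070.18
Index = 5570.01 / 5070.18 × 100 = 109.8582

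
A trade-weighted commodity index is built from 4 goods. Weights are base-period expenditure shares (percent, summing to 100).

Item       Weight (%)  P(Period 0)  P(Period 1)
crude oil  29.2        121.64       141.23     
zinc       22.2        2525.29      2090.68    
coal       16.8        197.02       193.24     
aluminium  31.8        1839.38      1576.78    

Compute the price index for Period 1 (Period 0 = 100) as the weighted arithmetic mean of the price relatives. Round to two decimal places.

96.02

crude oil: 29.2 × (141.23/121.64) = 29.2 × 1.161049 = 33.9026
zinc: 22.2 × (2090.68/2525.29) = 22.2 × 0.827897 = 18.3793
coal: 16.8 × (193.24/197.02) = 16.8 × 0.980814 = 16.4777
aluminium: 31.8 × (1576.78/1839.38) = 31.8 × 0.857235 = 27.2601
Index = Σ wᵢ·(p₁ᵢ/p₀ᵢ) = 33.9026 + 18.3793 + 16.4777 + 27.2601 = 96.0197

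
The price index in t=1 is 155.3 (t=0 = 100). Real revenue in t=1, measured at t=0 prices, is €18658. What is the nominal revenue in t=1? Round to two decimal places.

Nominal = Real × (Index/100) = 18658 × (155.3/100)
        = 18658 × 1.553 = 28975.8740

28975.87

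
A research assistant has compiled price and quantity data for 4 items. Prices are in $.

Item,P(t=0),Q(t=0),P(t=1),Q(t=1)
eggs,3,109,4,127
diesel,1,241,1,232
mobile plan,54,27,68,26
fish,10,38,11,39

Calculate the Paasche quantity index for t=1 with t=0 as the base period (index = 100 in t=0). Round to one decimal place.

Paasche quantity index uses current-period prices as weights.
ΣP(t=1)·Q(t=1) = 4×127 + 1×232 + 68×26 + 11×39 = 508 + 232 + 1768 + 429 = 2937
ΣP(t=1)·Q(t=0) = 4×109 + 1×241 + 68×27 + 11×38 = 436 + 241 + 1836 + 418 = 2931
Index = 2937 / 2931 × 100 = 100.2047

100.2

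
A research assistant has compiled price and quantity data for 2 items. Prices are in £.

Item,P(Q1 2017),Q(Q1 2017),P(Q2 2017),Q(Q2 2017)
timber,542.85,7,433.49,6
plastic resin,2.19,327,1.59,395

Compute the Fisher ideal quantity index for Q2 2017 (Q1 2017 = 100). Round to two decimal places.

Laspeyres component (base-period weights):
ΣP(Q1 2017)Q(Q2 2017) = 542.85×6 + 2.19×395 = 3257.1 + 865.05 = 4122.15
ΣP(Q1 2017)Q(Q1 2017) = 542.85×7 + 2.19×327 = 3799.95 + 716.13 = 4516.08
L = 4122.15 / 4516.08 × 100 = 91.2772
Paasche component (current-period weights):
ΣP(Q2 2017)Q(Q2 2017) = 433.49×6 + 1.59×395 = 2600.94 + 628.05 = 3228.99
ΣP(Q2 2017)Q(Q1 2017) = 433.49×7 + 1.59×327 = 3034.43 + 519.93 = 3554.36
P = 3228.99 / 3554.36 × 100 = 90.8459
Fisher = √(L × P) = √(91.2772 × 90.8459) = 91.0613

91.06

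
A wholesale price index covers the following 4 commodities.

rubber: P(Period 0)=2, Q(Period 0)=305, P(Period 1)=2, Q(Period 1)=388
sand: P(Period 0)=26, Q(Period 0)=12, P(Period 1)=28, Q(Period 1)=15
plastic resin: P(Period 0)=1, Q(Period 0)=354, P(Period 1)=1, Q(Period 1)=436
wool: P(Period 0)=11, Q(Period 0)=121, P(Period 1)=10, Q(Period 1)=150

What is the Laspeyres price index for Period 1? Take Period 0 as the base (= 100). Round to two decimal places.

96.28

Laspeyres price index uses base-period quantities as weights.
ΣP(Period 1)·Q(Period 0) = 2×305 + 28×12 + 1×354 + 10×121 = 610 + 336 + 354 + 1210 = 2510
ΣP(Period 0)·Q(Period 0) = 2×305 + 26×12 + 1×354 + 11×121 = 610 + 312 + 354 + 1331 = 2607
Index = 2510 / 2607 × 100 = 96.2792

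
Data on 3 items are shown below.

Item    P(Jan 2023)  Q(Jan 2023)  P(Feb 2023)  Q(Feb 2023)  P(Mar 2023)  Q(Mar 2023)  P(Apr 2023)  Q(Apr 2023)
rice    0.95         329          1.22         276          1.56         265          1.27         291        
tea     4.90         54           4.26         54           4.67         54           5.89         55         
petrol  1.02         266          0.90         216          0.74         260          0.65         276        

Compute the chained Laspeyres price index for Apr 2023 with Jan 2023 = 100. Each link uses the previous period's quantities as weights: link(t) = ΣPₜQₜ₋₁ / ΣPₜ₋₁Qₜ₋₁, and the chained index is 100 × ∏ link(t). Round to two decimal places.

109.06

Link Jan 2023→Feb 2023:
ΣP(Feb 2023)Q(Jan 2023) = 1.22×329 + 4.26×54 + 0.90×266 = 401.38 + 230.04 + 239.4 = 870.82
ΣP(Jan 2023)Q(Jan 2023) = 0.95×329 + 4.90×54 + 1.02×266 = 312.55 + 264.6 + 271.32 = 848.47
link = 870.82/848.47 = 1.026342
Link Feb 2023→Mar 2023:
ΣP(Mar 2023)Q(Feb 2023) = 1.56×276 + 4.67×54 + 0.74×216 = 430.56 + 252.18 + 159.84 = 842.58
ΣP(Feb 2023)Q(Feb 2023) = 1.22×276 + 4.26×54 + 0.90×216 = 336.72 + 230.04 + 194.4 = 761.16
link = 842.58/761.16 = 1.106968
Link Mar 2023→Apr 2023:
ΣP(Apr 2023)Q(Mar 2023) = 1.27×265 + 5.89×54 + 0.65×260 = 336.55 + 318.06 + 169 = 823.61
ΣP(Mar 2023)Q(Mar 2023) = 1.56×265 + 4.67×54 + 0.74×260 = 413.4 + 252.18 + 192.4 = 857.98
link = 823.61/857.98 = 0.959941
Chained index = 100 × 1.026342 × 1.106968 × 0.959941 = 109.0615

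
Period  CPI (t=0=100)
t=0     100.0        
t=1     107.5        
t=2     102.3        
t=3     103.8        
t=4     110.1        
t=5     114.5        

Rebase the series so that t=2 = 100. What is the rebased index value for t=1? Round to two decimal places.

105.08

Rebased(t=1) = 107.5 / 102.3 × 100 = 105.0831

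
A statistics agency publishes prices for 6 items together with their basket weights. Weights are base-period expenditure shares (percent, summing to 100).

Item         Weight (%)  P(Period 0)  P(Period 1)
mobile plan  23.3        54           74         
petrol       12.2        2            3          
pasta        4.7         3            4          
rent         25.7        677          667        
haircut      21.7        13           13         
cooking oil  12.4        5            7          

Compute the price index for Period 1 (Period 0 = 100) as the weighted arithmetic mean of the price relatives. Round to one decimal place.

120.9

mobile plan: 23.3 × (74/54) = 23.3 × 1.370370 = 31.9296
petrol: 12.2 × (3/2) = 12.2 × 1.500000 = 18.3000
pasta: 4.7 × (4/3) = 4.7 × 1.333333 = 6.2667
rent: 25.7 × (667/677) = 25.7 × 0.985229 = 25.3204
haircut: 21.7 × (13/13) = 21.7 × 1.000000 = 21.7000
cooking oil: 12.4 × (7/5) = 12.4 × 1.400000 = 17.3600
Index = Σ wᵢ·(p₁ᵢ/p₀ᵢ) = 31.9296 + 18.3000 + 6.2667 + 25.3204 + 21.7000 + 17.3600 = 120.8767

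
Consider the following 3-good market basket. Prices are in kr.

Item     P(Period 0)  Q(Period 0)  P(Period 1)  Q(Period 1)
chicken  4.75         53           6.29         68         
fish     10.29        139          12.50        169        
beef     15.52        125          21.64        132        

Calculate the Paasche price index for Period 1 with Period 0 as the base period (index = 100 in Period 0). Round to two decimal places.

131.29

Paasche price index uses current-period quantities as weights.
ΣP(Period 1)·Q(Period 1) = 6.29×68 + 12.50×169 + 21.64×132 = 427.72 + 2112.5 + 2856.48 = 5396.7
ΣP(Period 0)·Q(Period 1) = 4.75×68 + 10.29×169 + 15.52×132 = 323 + 1739.01 + 2048.64 = 4110.65
Index = 5396.7 / 4110.65 × 100 = 131.2858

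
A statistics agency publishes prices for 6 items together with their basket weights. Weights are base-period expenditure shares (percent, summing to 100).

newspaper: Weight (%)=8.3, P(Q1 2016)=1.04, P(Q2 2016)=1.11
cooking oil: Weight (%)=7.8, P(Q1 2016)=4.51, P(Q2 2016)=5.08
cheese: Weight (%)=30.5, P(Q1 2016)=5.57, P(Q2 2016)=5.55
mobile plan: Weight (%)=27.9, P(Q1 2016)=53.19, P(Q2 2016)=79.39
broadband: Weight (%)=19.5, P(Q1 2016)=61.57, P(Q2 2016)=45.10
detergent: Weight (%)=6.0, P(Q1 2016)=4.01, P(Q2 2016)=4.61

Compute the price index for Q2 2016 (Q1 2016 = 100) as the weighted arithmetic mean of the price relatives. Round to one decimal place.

newspaper: 8.3 × (1.11/1.04) = 8.3 × 1.067308 = 8.8587
cooking oil: 7.8 × (5.08/4.51) = 7.8 × 1.126386 = 8.7858
cheese: 30.5 × (5.55/5.57) = 30.5 × 0.996409 = 30.3905
mobile plan: 27.9 × (79.39/53.19) = 27.9 × 1.492574 = 41.6428
broadband: 19.5 × (45.10/61.57) = 19.5 × 0.732500 = 14.2837
detergent: 6.0 × (4.61/4.01) = 6.0 × 1.149626 = 6.8978
Index = Σ wᵢ·(p₁ᵢ/p₀ᵢ) = 8.8587 + 8.7858 + 30.3905 + 41.6428 + 14.2837 + 6.8978 = 110.8593

110.9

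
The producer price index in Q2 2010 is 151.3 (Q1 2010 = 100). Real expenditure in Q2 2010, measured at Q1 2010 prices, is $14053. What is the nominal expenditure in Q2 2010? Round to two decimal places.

Nominal = Real × (Index/100) = 14053 × (151.3/100)
        = 14053 × 1.513 = 21262.1890

21262.19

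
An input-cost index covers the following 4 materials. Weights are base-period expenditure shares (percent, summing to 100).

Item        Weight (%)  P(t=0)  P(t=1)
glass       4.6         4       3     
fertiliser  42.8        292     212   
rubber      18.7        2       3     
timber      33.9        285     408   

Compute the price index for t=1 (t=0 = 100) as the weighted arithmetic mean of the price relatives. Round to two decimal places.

glass: 4.6 × (3/4) = 4.6 × 0.750000 = 3.4500
fertiliser: 42.8 × (212/292) = 42.8 × 0.726027 = 31.0740
rubber: 18.7 × (3/2) = 18.7 × 1.500000 = 28.0500
timber: 33.9 × (408/285) = 33.9 × 1.431579 = 48.5305
Index = Σ wᵢ·(p₁ᵢ/p₀ᵢ) = 3.4500 + 31.0740 + 28.0500 + 48.5305 = 111.1045

111.10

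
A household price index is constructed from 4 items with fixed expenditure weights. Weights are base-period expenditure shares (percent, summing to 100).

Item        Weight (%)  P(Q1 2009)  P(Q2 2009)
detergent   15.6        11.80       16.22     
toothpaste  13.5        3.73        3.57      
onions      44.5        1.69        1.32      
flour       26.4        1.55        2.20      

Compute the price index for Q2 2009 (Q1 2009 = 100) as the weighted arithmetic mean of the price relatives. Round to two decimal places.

106.59

detergent: 15.6 × (16.22/11.80) = 15.6 × 1.374576 = 21.4434
toothpaste: 13.5 × (3.57/3.73) = 13.5 × 0.957105 = 12.9209
onions: 44.5 × (1.32/1.69) = 44.5 × 0.781065 = 34.7574
flour: 26.4 × (2.20/1.55) = 26.4 × 1.419355 = 37.4710
Index = Σ wᵢ·(p₁ᵢ/p₀ᵢ) = 21.4434 + 12.9209 + 34.7574 + 37.4710 = 106.5927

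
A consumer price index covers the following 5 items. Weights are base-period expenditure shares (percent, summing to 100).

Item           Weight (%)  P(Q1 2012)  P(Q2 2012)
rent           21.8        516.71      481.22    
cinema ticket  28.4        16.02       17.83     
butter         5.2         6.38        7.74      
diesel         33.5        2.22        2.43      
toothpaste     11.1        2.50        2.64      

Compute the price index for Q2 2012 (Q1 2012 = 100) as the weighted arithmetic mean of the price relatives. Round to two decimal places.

106.61

rent: 21.8 × (481.22/516.71) = 21.8 × 0.931315 = 20.3027
cinema ticket: 28.4 × (17.83/16.02) = 28.4 × 1.112984 = 31.6087
butter: 5.2 × (7.74/6.38) = 5.2 × 1.213166 = 6.3085
diesel: 33.5 × (2.43/2.22) = 33.5 × 1.094595 = 36.6689
toothpaste: 11.1 × (2.64/2.50) = 11.1 × 1.056000 = 11.7216
Index = Σ wᵢ·(p₁ᵢ/p₀ᵢ) = 20.3027 + 31.6087 + 6.3085 + 36.6689 + 11.7216 = 106.6104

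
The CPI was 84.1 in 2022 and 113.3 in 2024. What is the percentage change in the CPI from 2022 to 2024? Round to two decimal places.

34.72%

Change = (113.3 − 84.1) / 84.1 × 100
       = 29.2 / 84.1 × 100 = 34.7206%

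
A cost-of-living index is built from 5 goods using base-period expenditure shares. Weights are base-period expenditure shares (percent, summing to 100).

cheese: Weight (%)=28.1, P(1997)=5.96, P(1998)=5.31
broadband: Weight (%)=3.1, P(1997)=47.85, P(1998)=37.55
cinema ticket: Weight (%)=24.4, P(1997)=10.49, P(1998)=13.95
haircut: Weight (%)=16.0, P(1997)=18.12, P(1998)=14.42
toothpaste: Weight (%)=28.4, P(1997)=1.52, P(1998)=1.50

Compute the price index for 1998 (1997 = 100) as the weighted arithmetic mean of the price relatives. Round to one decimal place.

cheese: 28.1 × (5.31/5.96) = 28.1 × 0.890940 = 25.0354
broadband: 3.1 × (37.55/47.85) = 3.1 × 0.784744 = 2.4327
cinema ticket: 24.4 × (13.95/10.49) = 24.4 × 1.329838 = 32.4480
haircut: 16.0 × (14.42/18.12) = 16.0 × 0.795806 = 12.7329
toothpaste: 28.4 × (1.50/1.52) = 28.4 × 0.986842 = 28.0263
Index = Σ wᵢ·(p₁ᵢ/p₀ᵢ) = 25.0354 + 2.4327 + 32.4480 + 12.7329 + 28.0263 = 100.6754

100.7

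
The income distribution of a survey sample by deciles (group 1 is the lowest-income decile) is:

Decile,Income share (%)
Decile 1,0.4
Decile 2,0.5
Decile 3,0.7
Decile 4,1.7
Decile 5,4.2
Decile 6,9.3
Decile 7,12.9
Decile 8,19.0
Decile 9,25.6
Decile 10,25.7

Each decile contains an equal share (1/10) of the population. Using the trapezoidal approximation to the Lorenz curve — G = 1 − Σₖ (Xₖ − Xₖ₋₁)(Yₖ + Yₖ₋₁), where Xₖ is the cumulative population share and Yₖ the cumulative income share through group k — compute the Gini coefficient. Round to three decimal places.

0.534

Cumulative income shares Yₖ: 0.0040, 0.0090, 0.0160, 0.0330, 0.0750, 0.1680, 0.2970, 0.4870, 0.7430, 1.0000
Σ (Xₖ−Xₖ₋₁)(Yₖ+Yₖ₋₁) = (1/10)(0.0040+0.0000) + (1/10)(0.0090+0.0040) + (1/10)(0.0160+0.0090) + (1/10)(0.0330+0.0160) + (1/10)(0.0750+0.0330) + (1/10)(0.1680+0.0750) + (1/10)(0.2970+0.1680) + (1/10)(0.4870+0.2970) + (1/10)(0.7430+0.4870) + (1/10)(1.0000+0.7430)
  = 0.0004 + 0.0013 + 0.0025 + 0.0049 + 0.0108 + 0.0243 + 0.0465 + 0.0784 + 0.1230 + 0.1743 = 0.4664
G = 1 − 0.4664 = 0.5336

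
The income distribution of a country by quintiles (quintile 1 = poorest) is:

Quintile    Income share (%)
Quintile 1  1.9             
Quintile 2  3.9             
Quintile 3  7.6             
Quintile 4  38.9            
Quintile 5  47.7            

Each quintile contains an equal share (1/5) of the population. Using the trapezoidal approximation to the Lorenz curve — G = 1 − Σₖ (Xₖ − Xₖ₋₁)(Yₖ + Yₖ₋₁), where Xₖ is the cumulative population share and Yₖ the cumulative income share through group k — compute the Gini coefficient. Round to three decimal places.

0.506

Cumulative income shares Yₖ: 0.0190, 0.0580, 0.1340, 0.5230, 1.0000
Σ (Xₖ−Xₖ₋₁)(Yₖ+Yₖ₋₁) = (1/5)(0.0190+0.0000) + (1/5)(0.0580+0.0190) + (1/5)(0.1340+0.0580) + (1/5)(0.5230+0.1340) + (1/5)(1.0000+0.5230)
  = 0.0038 + 0.0154 + 0.0384 + 0.1314 + 0.3046 = 0.4936
G = 1 − 0.4936 = 0.5064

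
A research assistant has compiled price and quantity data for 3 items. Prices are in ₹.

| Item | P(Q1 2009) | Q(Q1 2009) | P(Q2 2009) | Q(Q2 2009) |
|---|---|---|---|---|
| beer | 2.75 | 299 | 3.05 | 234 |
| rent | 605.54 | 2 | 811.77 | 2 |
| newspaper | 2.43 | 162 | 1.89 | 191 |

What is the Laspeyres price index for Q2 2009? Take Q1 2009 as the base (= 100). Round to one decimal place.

117.1

Laspeyres price index uses base-period quantities as weights.
ΣP(Q2 2009)·Q(Q1 2009) = 3.05×299 + 811.77×2 + 1.89×162 = 911.95 + 1623.54 + 306.18 = 2841.67
ΣP(Q1 2009)·Q(Q1 2009) = 2.75×299 + 605.54×2 + 2.43×162 = 822.25 + 1211.08 + 393.66 = 2426.99
Index = 2841.67 / 2426.99 × 100 = 117.0862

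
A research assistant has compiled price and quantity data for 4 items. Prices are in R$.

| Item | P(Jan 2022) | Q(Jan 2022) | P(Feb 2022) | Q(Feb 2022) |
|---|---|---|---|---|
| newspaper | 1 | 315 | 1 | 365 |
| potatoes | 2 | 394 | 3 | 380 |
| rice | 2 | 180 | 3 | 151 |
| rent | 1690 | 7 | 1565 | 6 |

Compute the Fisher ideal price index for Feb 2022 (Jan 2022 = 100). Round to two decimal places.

97.92

Laspeyres component (base-period weights):
ΣP(Feb 2022)Q(Jan 2022) = 1×315 + 3×394 + 3×180 + 1565×7 = 315 + 1182 + 540 + 10955 = 12992
ΣP(Jan 2022)Q(Jan 2022) = 1×315 + 2×394 + 2×180 + 1690×7 = 315 + 788 + 360 + 11830 = 13293
L = 12992 / 13293 × 100 = 97.7357
Paasche component (current-period weights):
ΣP(Feb 2022)Q(Feb 2022) = 1×365 + 3×380 + 3×151 + 1565×6 = 365 + 1140 + 453 + 9390 = 11348
ΣP(Jan 2022)Q(Feb 2022) = 1×365 + 2×380 + 2×151 + 1690×6 = 365 + 760 + 302 + 10140 = 11567
P = 11348 / 11567 × 100 = 98.1067
Fisher = √(L × P) = √(97.7357 × 98.1067) = 97.9210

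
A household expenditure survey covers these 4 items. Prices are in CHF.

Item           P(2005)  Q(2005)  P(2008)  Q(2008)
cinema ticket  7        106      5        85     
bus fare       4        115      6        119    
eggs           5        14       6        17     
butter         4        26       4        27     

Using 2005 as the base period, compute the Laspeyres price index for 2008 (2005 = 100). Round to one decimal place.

Laspeyres price index uses base-period quantities as weights.
ΣP(2008)·Q(2005) = 5×106 + 6×115 + 6×14 + 4×26 = 530 + 690 + 84 + 104 = 1408
ΣP(2005)·Q(2005) = 7×106 + 4×115 + 5×14 + 4×26 = 742 + 460 + 70 + 104 = 1376
Index = 1408 / 1376 × 100 = 102.3256

102.3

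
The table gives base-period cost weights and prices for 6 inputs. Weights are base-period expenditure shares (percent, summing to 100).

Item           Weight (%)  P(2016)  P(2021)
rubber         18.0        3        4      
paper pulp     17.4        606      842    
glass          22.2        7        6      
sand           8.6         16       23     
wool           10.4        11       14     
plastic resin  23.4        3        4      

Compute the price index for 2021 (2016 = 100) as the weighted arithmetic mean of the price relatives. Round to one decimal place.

124.0

rubber: 18.0 × (4/3) = 18.0 × 1.333333 = 24.0000
paper pulp: 17.4 × (842/606) = 17.4 × 1.389439 = 24.1762
glass: 22.2 × (6/7) = 22.2 × 0.857143 = 19.0286
sand: 8.6 × (23/16) = 8.6 × 1.437500 = 12.3625
wool: 10.4 × (14/11) = 10.4 × 1.272727 = 13.2364
plastic resin: 23.4 × (4/3) = 23.4 × 1.333333 = 31.2000
Index = Σ wᵢ·(p₁ᵢ/p₀ᵢ) = 24.0000 + 24.1762 + 19.0286 + 12.3625 + 13.2364 + 31.2000 = 124.0037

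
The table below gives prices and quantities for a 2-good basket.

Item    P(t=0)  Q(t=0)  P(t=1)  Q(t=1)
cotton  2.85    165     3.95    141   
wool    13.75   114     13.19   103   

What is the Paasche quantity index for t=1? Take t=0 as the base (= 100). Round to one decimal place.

88.9

Paasche quantity index uses current-period prices as weights.
ΣP(t=1)·Q(t=1) = 3.95×141 + 13.19×103 = 556.95 + 1358.57 = 1915.52
ΣP(t=1)·Q(t=0) = 3.95×165 + 13.19×114 = 651.75 + 1503.66 = 2155.41
Index = 1915.52 / 2155.41 × 100 = 88.8703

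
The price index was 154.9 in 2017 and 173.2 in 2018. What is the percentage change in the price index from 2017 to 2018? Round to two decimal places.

Change = (173.2 − 154.9) / 154.9 × 100
       = 18.3 / 154.9 × 100 = 11.8141%

11.81%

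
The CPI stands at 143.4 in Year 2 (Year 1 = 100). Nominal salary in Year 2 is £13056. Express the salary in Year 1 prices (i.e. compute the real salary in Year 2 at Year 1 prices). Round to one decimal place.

Real = Nominal ÷ (Index/100) = 13056 ÷ (143.4/100)
     = 13056 ÷ 1.434 = 9104.6025

9104.6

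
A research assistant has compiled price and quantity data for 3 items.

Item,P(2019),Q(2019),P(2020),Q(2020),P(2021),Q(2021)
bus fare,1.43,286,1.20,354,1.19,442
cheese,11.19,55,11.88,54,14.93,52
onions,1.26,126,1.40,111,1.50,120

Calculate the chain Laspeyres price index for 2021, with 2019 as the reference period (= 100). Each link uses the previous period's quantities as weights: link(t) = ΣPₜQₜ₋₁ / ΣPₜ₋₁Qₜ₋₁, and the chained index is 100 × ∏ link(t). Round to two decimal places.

113.12

Link 2019→2020:
ΣP(2020)Q(2019) = 1.20×286 + 11.88×55 + 1.40×126 = 343.2 + 653.4 + 176.4 = 1173
ΣP(2019)Q(2019) = 1.43×286 + 11.19×55 + 1.26×126 = 408.98 + 615.45 + 158.76 = 1183.19
link = 1173/1183.19 = 0.991388
Link 2020→2021:
ΣP(2021)Q(2020) = 1.19×354 + 14.93×54 + 1.50×111 = 421.26 + 806.22 + 166.5 = 1393.98
ΣP(2020)Q(2020) = 1.20×354 + 11.88×54 + 1.40×111 = 424.8 + 641.52 + 155.4 = 1221.72
link = 1393.98/1221.72 = 1.140998
Chained index = 100 × 0.991388 × 1.140998 = 113.1171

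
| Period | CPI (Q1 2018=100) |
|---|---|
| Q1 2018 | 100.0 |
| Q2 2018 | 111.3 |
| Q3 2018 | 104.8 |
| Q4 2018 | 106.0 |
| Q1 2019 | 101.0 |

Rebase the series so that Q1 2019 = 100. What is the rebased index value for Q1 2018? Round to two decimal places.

Rebased(Q1 2018) = 100.0 / 101.0 × 100 = 99.0099

99.01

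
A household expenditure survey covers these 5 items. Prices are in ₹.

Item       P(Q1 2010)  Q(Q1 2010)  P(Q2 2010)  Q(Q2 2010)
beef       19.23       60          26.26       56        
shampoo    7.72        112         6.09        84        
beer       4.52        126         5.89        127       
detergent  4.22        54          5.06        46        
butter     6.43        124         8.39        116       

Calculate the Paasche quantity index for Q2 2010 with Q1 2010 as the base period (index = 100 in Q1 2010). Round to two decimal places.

Paasche quantity index uses current-period prices as weights.
ΣP(Q2 2010)·Q(Q2 2010) = 26.26×56 + 6.09×84 + 5.89×127 + 5.06×46 + 8.39×116 = 1470.56 + 511.56 + 748.03 + 232.76 + 973.24 = 3936.15
ΣP(Q2 2010)·Q(Q1 2010) = 26.26×60 + 6.09×112 + 5.89×126 + 5.06×54 + 8.39×124 = 1575.6 + 682.08 + 742.14 + 273.24 + 1040.36 = 4313.42
Index = 3936.15 / 4313.42 × 100 = 91.2536

91.25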